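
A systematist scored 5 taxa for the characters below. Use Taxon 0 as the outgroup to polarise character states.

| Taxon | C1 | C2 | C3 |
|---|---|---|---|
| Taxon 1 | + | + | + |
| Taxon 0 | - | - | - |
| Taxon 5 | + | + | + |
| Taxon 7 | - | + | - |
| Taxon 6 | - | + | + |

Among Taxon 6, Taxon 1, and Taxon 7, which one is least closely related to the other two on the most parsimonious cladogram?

Taxon 7

The outgroup has state '-' for every character, so '+' is the derived state throughout.
Only Taxon 1 and Taxon 5 show the derived state '+' for C1, supporting them as a clade.
C2 (derived state '+') is shared by all ingroup taxa — unites the whole ingroup.
C3: derived state '+' in Taxon 1, Taxon 5, and Taxon 6 only — synapomorphy for {Taxon 1, Taxon 5, Taxon 6}.
Most parsimonious ingroup topology: (Taxon 7,((Taxon 5,Taxon 1),Taxon 6)).
Taxon 1 and Taxon 6 share a more recent common ancestor with each other than either does with Taxon 7, so Taxon 7 is the least closely related of the three.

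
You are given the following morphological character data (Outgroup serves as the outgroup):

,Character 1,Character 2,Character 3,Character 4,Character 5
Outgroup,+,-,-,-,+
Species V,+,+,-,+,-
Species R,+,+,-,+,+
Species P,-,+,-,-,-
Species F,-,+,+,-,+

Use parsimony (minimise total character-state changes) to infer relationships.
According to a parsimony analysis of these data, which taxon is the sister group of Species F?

Species P

Character polarity is set by the outgroup: the derived state is whichever differs from the outgroup's state, so for Character 1, Character 5 the derived state is '-', and for the remaining characters it is '+'.
Character 1: derived state '-' in Species F and Species P only — synapomorphy for {Species F, Species P}.
Character 2 (derived state '+') is shared by all ingroup taxa — unites the whole ingroup.
Character 3: derived state '+' in Species F only — an autapomorphy, so it tells us nothing about relationships among taxa.
Character 4 (derived state '+') is shared by Species R and Species V — a synapomorphy uniting that clade.
Character 5 groups Species P and Species V, which is incompatible with the clades supported by the remaining characters; treating it as convergent (homoplasy) costs fewer steps than any alternative tree.
Most parsimonious ingroup topology: ((Species V,Species R),(Species P,Species F)).
Species F and Species P form a cherry on this tree, so they are sister taxa.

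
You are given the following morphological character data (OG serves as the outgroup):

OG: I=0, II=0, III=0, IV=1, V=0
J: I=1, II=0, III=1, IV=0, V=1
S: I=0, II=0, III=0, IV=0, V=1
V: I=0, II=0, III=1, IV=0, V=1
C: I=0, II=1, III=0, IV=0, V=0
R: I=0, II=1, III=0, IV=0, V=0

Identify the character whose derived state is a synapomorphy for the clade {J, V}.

Character polarity is set by the outgroup: the derived state is whichever differs from the outgroup's state, so for IV the derived state is '0', and for the remaining characters it is '1'.
I: derived state '1' in J only — an autapomorphy, so it tells us nothing about relationships among taxa.
Only C and R show the derived state '1' for II, supporting them as a clade.
Only J and V show the derived state '1' for III, supporting them as a clade.
All ingroup taxa share the derived state '0' for IV; it defines the ingroup but does not resolve relationships within it.
V (derived state '1') is shared by J, S, and V — a synapomorphy uniting that clade.
Most parsimonious ingroup topology: (((J,V),S),(C,R)).
The clade {J, V} is supported by III: its derived state '1' occurs in exactly those taxa and in no other taxon (including the outgroup).

III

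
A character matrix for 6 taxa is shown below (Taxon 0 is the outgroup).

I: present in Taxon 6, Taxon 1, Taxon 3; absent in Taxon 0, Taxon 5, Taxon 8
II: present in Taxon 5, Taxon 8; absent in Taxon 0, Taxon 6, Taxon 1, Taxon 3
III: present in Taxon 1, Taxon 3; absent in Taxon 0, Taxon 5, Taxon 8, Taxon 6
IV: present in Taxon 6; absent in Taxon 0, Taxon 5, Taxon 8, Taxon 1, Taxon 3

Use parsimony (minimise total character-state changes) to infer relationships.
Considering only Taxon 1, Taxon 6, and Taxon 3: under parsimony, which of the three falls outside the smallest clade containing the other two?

The outgroup has state 'absent' for every character, so 'present' is the derived state throughout.
Only Taxon 1, Taxon 3, and Taxon 6 show the derived state 'present' for I, supporting them as a clade.
II: derived state 'present' in Taxon 5 and Taxon 8 only — synapomorphy for {Taxon 5, Taxon 8}.
III (derived state 'present') is shared by Taxon 1 and Taxon 3 — a synapomorphy uniting that clade.
IV: derived state 'present' in Taxon 6 only — an autapomorphy, so it tells us nothing about relationships among taxa.
Most parsimonious ingroup topology: ((Taxon 5,Taxon 8),(Taxon 6,(Taxon 1,Taxon 3))).
Taxon 1 and Taxon 3 share a more recent common ancestor with each other than either does with Taxon 6, so Taxon 6 is the least closely related of the three.

Taxon 6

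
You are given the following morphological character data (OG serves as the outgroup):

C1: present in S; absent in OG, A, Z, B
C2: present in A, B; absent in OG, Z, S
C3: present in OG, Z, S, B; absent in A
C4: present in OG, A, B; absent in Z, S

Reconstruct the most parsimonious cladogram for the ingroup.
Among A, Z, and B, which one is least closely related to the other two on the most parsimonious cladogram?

Character polarity is set by the outgroup: the derived state is whichever differs from the outgroup's state, so for C3, C4 the derived state is 'absent', and for the remaining characters it is 'present'.
C1: derived state 'present' in S only — an autapomorphy, so it tells us nothing about relationships among taxa.
C2 (derived state 'present') is shared by A and B — a synapomorphy uniting that clade.
C3: derived state 'absent' in A only — an autapomorphy, so it tells us nothing about relationships among taxa.
Only S and Z show the derived state 'absent' for C4, supporting them as a clade.
Most parsimonious ingroup topology: ((A,B),(Z,S)).
B and A share a more recent common ancestor with each other than either does with Z, so Z is the least closely related of the three.

Z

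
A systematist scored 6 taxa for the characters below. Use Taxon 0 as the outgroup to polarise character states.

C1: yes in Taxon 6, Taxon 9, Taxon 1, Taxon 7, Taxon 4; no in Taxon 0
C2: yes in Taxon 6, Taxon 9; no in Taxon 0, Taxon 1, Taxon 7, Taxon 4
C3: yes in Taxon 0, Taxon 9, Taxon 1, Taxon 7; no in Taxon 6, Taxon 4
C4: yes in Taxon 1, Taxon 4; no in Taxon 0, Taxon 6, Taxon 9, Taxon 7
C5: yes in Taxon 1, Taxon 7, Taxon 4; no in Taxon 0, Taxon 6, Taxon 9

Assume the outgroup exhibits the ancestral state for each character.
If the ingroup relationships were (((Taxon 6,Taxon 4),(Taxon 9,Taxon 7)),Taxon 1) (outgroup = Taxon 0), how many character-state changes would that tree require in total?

Map each character onto (((Taxon 6,Taxon 4),(Taxon 9,Taxon 7)),Taxon 1) (rooted by Taxon 0) and count the minimum state changes it requires (Fitch parsimony):
C1: 1; C2: 2; C3: 1; C4: 2; C5: 3.
Total tree length = 9.

9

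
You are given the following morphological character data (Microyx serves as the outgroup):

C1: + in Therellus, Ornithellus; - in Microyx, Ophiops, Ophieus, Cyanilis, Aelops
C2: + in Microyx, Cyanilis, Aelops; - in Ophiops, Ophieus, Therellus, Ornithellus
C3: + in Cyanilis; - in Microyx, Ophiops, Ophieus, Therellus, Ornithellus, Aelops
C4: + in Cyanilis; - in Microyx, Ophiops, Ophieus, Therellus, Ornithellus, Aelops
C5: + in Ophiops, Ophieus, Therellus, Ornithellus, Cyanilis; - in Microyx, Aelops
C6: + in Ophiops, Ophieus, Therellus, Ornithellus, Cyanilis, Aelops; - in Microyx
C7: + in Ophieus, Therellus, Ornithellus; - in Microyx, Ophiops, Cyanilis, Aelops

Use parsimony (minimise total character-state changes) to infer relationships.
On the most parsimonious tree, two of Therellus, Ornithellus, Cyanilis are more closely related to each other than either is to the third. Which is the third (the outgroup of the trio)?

Cyanilis

Character polarity is set by the outgroup: the derived state is whichever differs from the outgroup's state, so for C2 the derived state is '-', and for the remaining characters it is '+'.
C1: derived state '+' in Ornithellus and Therellus only — synapomorphy for {Ornithellus, Therellus}.
Only Ophieus, Ophiops, Ornithellus, and Therellus show the derived state '-' for C2, supporting them as a clade.
C3: derived state '+' in Cyanilis only — an autapomorphy, so it tells us nothing about relationships among taxa.
C4: derived state '+' in Cyanilis only — an autapomorphy, so it tells us nothing about relationships among taxa.
C5 (derived state '+') is shared by Cyanilis, Ophieus, Ophiops, Ornithellus, and Therellus — a synapomorphy uniting that clade.
C6 (derived state '+') is shared by all ingroup taxa — unites the whole ingroup.
C7: derived state '+' in Ophieus, Ornithellus, and Therellus only — synapomorphy for {Ophieus, Ornithellus, Therellus}.
Most parsimonious ingroup topology: (((Ophiops,(Ophieus,(Therellus,Ornithellus))),Cyanilis),Aelops).
Therellus and Ornithellus share a more recent common ancestor with each other than either does with Cyanilis, so Cyanilis is the least closely related of the three.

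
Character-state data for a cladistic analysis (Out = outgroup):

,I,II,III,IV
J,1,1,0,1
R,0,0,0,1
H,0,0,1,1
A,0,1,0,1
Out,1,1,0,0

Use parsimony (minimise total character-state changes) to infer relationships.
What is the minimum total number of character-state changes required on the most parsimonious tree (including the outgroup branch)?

4

Character polarity is set by the outgroup: the derived state is whichever differs from the outgroup's state, so for I, II the derived state is '0', and for the remaining characters it is '1'.
I: derived state '0' in A, H, and R only — synapomorphy for {A, H, R}.
II: derived state '0' in H and R only — synapomorphy for {H, R}.
III (derived state '1') is unique to H (autapomorphy; uninformative for grouping).
All ingroup taxa share the derived state '1' for IV; it defines the ingroup but does not resolve relationships within it.
Most parsimonious ingroup topology: ((A,(H,R)),J).
Changes per character on this tree: I: 1; II: 1; III: 1; IV: 1.
Total = 4.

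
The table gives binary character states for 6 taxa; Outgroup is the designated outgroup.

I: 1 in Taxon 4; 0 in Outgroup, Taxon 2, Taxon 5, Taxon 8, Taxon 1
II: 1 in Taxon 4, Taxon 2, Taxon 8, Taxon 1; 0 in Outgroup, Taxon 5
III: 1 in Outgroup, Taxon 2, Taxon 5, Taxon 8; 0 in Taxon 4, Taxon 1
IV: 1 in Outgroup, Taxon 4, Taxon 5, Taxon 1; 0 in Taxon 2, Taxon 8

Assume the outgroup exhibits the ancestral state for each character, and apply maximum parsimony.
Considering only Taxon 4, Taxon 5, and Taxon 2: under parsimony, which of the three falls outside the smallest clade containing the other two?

Taxon 5

Character polarity is set by the outgroup: the derived state is whichever differs from the outgroup's state, so for III, IV the derived state is '0', and for the remaining characters it is '1'.
I (derived state '1') is unique to Taxon 4 (autapomorphy; uninformative for grouping).
Only Taxon 1, Taxon 2, Taxon 4, and Taxon 8 show the derived state '1' for II, supporting them as a clade.
III (derived state '0') is shared by Taxon 1 and Taxon 4 — a synapomorphy uniting that clade.
IV: derived state '0' in Taxon 2 and Taxon 8 only — synapomorphy for {Taxon 2, Taxon 8}.
Most parsimonious ingroup topology: (((Taxon 4,Taxon 1),(Taxon 2,Taxon 8)),Taxon 5).
Taxon 2 and Taxon 4 share a more recent common ancestor with each other than either does with Taxon 5, so Taxon 5 is the least closely related of the three.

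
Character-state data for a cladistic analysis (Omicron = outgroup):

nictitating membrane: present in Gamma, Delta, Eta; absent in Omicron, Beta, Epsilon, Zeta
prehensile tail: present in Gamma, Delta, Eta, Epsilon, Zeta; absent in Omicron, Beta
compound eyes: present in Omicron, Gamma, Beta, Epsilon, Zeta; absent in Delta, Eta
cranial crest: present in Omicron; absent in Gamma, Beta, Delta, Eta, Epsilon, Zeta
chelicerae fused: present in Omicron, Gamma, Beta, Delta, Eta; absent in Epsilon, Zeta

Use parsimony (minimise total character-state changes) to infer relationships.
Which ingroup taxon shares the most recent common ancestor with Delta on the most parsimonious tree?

Eta

Character polarity is set by the outgroup: the derived state is whichever differs from the outgroup's state, so for compound eyes, cranial crest, chelicerae fused the derived state is 'absent', and for the remaining characters it is 'present'.
nictitating membrane (derived state 'present') is shared by Delta, Eta, and Gamma — a synapomorphy uniting that clade.
prehensile tail (derived state 'present') is shared by Delta, Epsilon, Eta, Gamma, and Zeta — a synapomorphy uniting that clade.
Only Delta and Eta show the derived state 'absent' for compound eyes, supporting them as a clade.
cranial crest (derived state 'absent') is shared by all ingroup taxa — unites the whole ingroup.
chelicerae fused (derived state 'absent') is shared by Epsilon and Zeta — a synapomorphy uniting that clade.
Most parsimonious ingroup topology: (((Gamma,(Delta,Eta)),(Epsilon,Zeta)),Beta).
Delta and Eta form a cherry on this tree, so they are sister taxa.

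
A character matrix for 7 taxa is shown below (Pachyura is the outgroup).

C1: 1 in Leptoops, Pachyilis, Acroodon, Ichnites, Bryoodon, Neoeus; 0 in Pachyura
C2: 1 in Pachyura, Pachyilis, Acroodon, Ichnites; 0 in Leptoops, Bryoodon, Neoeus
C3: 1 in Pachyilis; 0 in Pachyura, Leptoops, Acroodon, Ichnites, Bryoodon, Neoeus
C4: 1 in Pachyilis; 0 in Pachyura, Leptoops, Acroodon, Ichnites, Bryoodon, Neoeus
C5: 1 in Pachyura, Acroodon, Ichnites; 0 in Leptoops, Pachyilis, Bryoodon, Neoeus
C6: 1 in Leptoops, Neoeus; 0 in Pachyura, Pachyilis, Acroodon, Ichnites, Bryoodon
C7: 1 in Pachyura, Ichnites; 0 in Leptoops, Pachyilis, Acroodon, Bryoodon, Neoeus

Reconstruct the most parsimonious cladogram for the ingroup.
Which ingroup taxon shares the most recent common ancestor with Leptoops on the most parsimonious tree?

Neoeus

Character polarity is set by the outgroup: the derived state is whichever differs from the outgroup's state, so for C2, C5, C7 the derived state is '0', and for the remaining characters it is '1'.
C1 (derived state '1') is shared by all ingroup taxa — unites the whole ingroup.
Only Bryoodon, Leptoops, and Neoeus show the derived state '0' for C2, supporting them as a clade.
C3: derived state '1' in Pachyilis only — an autapomorphy, so it tells us nothing about relationships among taxa.
C4: derived state '1' in Pachyilis only — an autapomorphy, so it tells us nothing about relationships among taxa.
C5 (derived state '0') is shared by Bryoodon, Leptoops, Neoeus, and Pachyilis — a synapomorphy uniting that clade.
C6: derived state '1' in Leptoops and Neoeus only — synapomorphy for {Leptoops, Neoeus}.
Only Acroodon, Bryoodon, Leptoops, Neoeus, and Pachyilis show the derived state '0' for C7, supporting them as a clade.
Most parsimonious ingroup topology: (((((Leptoops,Neoeus),Bryoodon),Pachyilis),Acroodon),Ichnites).
Leptoops and Neoeus form a cherry on this tree, so they are sister taxa.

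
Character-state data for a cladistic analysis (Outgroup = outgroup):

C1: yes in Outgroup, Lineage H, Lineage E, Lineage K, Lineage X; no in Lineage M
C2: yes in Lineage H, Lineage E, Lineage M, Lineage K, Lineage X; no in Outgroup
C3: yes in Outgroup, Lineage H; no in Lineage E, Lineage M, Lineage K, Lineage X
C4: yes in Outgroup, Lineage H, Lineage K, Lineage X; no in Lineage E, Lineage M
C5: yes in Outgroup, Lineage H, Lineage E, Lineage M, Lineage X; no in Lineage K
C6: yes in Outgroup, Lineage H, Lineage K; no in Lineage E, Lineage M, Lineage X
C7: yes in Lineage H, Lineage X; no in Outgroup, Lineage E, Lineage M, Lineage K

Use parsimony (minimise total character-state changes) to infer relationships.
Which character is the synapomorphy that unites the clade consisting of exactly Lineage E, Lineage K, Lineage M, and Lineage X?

Character polarity is set by the outgroup: the derived state is whichever differs from the outgroup's state, so for C1, C3, C4, C5, C6 the derived state is 'no', and for the remaining characters it is 'yes'.
C1 (derived state 'no') is unique to Lineage M (autapomorphy; uninformative for grouping).
C2 (derived state 'yes') is shared by all ingroup taxa — unites the whole ingroup.
Only Lineage E, Lineage K, Lineage M, and Lineage X show the derived state 'no' for C3, supporting them as a clade.
Only Lineage E and Lineage M show the derived state 'no' for C4, supporting them as a clade.
C5: derived state 'no' in Lineage K only — an autapomorphy, so it tells us nothing about relationships among taxa.
C6 (derived state 'no') is shared by Lineage E, Lineage M, and Lineage X — a synapomorphy uniting that clade.
C7 groups Lineage H and Lineage X, which is incompatible with the clades supported by the remaining characters; treating it as convergent (homoplasy) costs fewer steps than any alternative tree.
Most parsimonious ingroup topology: (Lineage H,(((Lineage E,Lineage M),Lineage X),Lineage K)).
The clade {Lineage E, Lineage K, Lineage M, Lineage X} is supported by C3: its derived state 'no' occurs in exactly those taxa and in no other taxon (including the outgroup).

C3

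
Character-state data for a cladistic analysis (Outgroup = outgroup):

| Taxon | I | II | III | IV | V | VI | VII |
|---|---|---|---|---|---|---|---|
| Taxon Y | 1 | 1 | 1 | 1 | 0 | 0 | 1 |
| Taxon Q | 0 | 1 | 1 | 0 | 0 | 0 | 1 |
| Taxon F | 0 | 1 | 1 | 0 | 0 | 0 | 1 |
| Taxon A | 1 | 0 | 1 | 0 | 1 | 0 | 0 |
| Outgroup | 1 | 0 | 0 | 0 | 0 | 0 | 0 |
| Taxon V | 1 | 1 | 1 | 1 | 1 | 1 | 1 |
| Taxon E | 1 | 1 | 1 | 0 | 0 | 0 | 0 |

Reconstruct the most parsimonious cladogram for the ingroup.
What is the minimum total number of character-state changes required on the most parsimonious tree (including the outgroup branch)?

Character polarity is set by the outgroup: the derived state is whichever differs from the outgroup's state, so for I the derived state is '0', and for the remaining characters it is '1'.
I: derived state '0' in Taxon F and Taxon Q only — synapomorphy for {Taxon F, Taxon Q}.
II (derived state '1') is shared by Taxon E, Taxon F, Taxon Q, Taxon V, and Taxon Y — a synapomorphy uniting that clade.
III (derived state '1') is shared by all ingroup taxa — unites the whole ingroup.
IV (derived state '1') is shared by Taxon V and Taxon Y — a synapomorphy uniting that clade.
V groups Taxon A and Taxon V, which is incompatible with the clades supported by the remaining characters; treating it as convergent (homoplasy) costs fewer steps than any alternative tree.
VI: derived state '1' in Taxon V only — an autapomorphy, so it tells us nothing about relationships among taxa.
VII (derived state '1') is shared by Taxon F, Taxon Q, Taxon V, and Taxon Y — a synapomorphy uniting that clade.
Most parsimonious ingroup topology: ((((Taxon Q,Taxon F),(Taxon V,Taxon Y)),Taxon E),Taxon A).
Changes per character on this tree: I: 1; II: 1; III: 1; IV: 1; V: 2; VI: 1; VII: 1.
Total = 8.

8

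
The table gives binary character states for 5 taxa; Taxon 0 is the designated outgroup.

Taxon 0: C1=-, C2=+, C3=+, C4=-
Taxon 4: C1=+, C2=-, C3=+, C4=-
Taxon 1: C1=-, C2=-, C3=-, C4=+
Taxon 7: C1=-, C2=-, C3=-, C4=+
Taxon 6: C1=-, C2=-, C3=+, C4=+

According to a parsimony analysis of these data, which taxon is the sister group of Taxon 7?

Taxon 1

Character polarity is set by the outgroup: the derived state is whichever differs from the outgroup's state, so for C2, C3 the derived state is '-', and for the remaining characters it is '+'.
C1 (derived state '+') is unique to Taxon 4 (autapomorphy; uninformative for grouping).
All ingroup taxa share the derived state '-' for C2; it defines the ingroup but does not resolve relationships within it.
C3 (derived state '-') is shared by Taxon 1 and Taxon 7 — a synapomorphy uniting that clade.
C4: derived state '+' in Taxon 1, Taxon 6, and Taxon 7 only — synapomorphy for {Taxon 1, Taxon 6, Taxon 7}.
Most parsimonious ingroup topology: (Taxon 4,((Taxon 1,Taxon 7),Taxon 6)).
Taxon 7 and Taxon 1 form a cherry on this tree, so they are sister taxa.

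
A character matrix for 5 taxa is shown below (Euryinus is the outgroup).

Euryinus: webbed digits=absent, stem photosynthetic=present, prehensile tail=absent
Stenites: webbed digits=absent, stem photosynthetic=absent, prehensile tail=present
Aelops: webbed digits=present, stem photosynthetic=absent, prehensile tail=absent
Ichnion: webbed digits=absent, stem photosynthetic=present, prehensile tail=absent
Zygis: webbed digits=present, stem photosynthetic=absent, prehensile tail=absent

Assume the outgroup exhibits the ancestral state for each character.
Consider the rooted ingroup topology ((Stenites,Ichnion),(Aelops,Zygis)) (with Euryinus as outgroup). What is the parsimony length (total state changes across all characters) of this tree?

4

Map each character onto ((Stenites,Ichnion),(Aelops,Zygis)) (rooted by Euryinus) and count the minimum state changes it requires (Fitch parsimony):
webbed digits: 1; stem photosynthetic: 2; prehensile tail: 1.
Total tree length = 4.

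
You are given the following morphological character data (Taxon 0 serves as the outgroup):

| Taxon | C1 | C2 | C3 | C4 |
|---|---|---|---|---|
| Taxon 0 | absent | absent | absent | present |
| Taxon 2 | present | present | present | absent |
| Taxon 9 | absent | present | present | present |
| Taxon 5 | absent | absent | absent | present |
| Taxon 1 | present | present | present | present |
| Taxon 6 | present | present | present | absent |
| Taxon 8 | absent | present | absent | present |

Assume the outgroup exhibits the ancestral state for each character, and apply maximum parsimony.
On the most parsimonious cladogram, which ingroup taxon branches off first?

Character polarity is set by the outgroup: the derived state is whichever differs from the outgroup's state, so for C4 the derived state is 'absent', and for the remaining characters it is 'present'.
C1 (derived state 'present') is shared by Taxon 1, Taxon 2, and Taxon 6 — a synapomorphy uniting that clade.
C2 (derived state 'present') is shared by Taxon 1, Taxon 2, Taxon 6, Taxon 8, and Taxon 9 — a synapomorphy uniting that clade.
Only Taxon 1, Taxon 2, Taxon 6, and Taxon 9 show the derived state 'present' for C3, supporting them as a clade.
Only Taxon 2 and Taxon 6 show the derived state 'absent' for C4, supporting them as a clade.
Most parsimonious ingroup topology: (((((Taxon 2,Taxon 6),Taxon 1),Taxon 9),Taxon 8),Taxon 5).
Taxon 5 is sister to the clade containing all other ingroup taxa, so it is the earliest-diverging (most basal) ingroup lineage.

Taxon 5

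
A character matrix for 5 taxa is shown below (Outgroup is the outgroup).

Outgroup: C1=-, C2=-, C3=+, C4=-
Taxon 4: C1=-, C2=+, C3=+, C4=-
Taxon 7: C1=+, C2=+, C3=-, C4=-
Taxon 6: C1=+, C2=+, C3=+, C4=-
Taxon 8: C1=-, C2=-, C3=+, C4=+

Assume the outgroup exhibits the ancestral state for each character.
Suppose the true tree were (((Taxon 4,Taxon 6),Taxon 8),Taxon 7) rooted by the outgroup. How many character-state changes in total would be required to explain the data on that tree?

Map each character onto (((Taxon 4,Taxon 6),Taxon 8),Taxon 7) (rooted by Outgroup) and count the minimum state changes it requires (Fitch parsimony):
C1: 2; C2: 2; C3: 1; C4: 1.
Total tree length = 6.

6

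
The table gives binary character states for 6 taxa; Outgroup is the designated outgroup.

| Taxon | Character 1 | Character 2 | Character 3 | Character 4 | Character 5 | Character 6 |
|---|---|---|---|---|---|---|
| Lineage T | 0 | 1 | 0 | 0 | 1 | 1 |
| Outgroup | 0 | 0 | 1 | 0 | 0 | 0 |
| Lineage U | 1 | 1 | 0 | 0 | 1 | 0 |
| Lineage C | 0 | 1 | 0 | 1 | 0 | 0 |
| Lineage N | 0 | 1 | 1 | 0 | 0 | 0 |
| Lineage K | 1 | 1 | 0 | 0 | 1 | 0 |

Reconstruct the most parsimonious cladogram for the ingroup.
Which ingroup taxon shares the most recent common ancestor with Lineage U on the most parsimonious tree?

Lineage K

Character polarity is set by the outgroup: the derived state is whichever differs from the outgroup's state, so for Character 3 the derived state is '0', and for the remaining characters it is '1'.
Character 1: derived state '1' in Lineage K and Lineage U only — synapomorphy for {Lineage K, Lineage U}.
Character 2 (derived state '1') is shared by all ingroup taxa — unites the whole ingroup.
Character 3 (derived state '0') is shared by Lineage C, Lineage K, Lineage T, and Lineage U — a synapomorphy uniting that clade.
Character 4 (derived state '1') is unique to Lineage C (autapomorphy; uninformative for grouping).
Character 5 (derived state '1') is shared by Lineage K, Lineage T, and Lineage U — a synapomorphy uniting that clade.
Character 6: derived state '1' in Lineage T only — an autapomorphy, so it tells us nothing about relationships among taxa.
Most parsimonious ingroup topology: (((Lineage T,(Lineage U,Lineage K)),Lineage C),Lineage N).
Lineage U and Lineage K form a cherry on this tree, so they are sister taxa.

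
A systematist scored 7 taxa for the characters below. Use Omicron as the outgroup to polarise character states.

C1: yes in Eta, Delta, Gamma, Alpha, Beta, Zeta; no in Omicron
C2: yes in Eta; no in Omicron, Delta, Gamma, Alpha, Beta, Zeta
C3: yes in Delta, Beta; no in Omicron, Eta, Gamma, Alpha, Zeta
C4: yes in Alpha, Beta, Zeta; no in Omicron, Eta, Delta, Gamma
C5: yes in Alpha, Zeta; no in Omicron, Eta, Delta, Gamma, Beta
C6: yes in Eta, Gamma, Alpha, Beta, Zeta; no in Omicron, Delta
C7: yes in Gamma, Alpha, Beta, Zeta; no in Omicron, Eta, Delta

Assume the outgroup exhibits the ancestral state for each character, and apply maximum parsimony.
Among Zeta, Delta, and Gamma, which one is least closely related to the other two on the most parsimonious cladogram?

The outgroup has state 'no' for every character, so 'yes' is the derived state throughout.
All ingroup taxa share the derived state 'yes' for C1; it defines the ingroup but does not resolve relationships within it.
C2 (derived state 'yes') is unique to Eta (autapomorphy; uninformative for grouping).
C3 groups Beta and Delta, which is incompatible with the clades supported by the remaining characters; treating it as convergent (homoplasy) costs fewer steps than any alternative tree.
C4: derived state 'yes' in Alpha, Beta, and Zeta only — synapomorphy for {Alpha, Beta, Zeta}.
C5: derived state 'yes' in Alpha and Zeta only — synapomorphy for {Alpha, Zeta}.
C6: derived state 'yes' in Alpha, Beta, Eta, Gamma, and Zeta only — synapomorphy for {Alpha, Beta, Eta, Gamma, Zeta}.
C7: derived state 'yes' in Alpha, Beta, Gamma, and Zeta only — synapomorphy for {Alpha, Beta, Gamma, Zeta}.
Most parsimonious ingroup topology: ((Eta,(Gamma,((Alpha,Zeta),Beta))),Delta).
Gamma and Zeta share a more recent common ancestor with each other than either does with Delta, so Delta is the least closely related of the three.

Delta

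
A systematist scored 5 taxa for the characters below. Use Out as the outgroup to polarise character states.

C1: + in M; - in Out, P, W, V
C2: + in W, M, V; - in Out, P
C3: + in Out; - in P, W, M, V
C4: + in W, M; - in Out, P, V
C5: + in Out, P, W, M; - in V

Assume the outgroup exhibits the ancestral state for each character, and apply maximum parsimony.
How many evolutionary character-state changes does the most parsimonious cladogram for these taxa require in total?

5

Character polarity is set by the outgroup: the derived state is whichever differs from the outgroup's state, so for C3, C5 the derived state is '-', and for the remaining characters it is '+'.
C1: derived state '+' in M only — an autapomorphy, so it tells us nothing about relationships among taxa.
C2: derived state '+' in M, V, and W only — synapomorphy for {M, V, W}.
C3 (derived state '-') is shared by all ingroup taxa — unites the whole ingroup.
Only M and W show the derived state '+' for C4, supporting them as a clade.
C5: derived state '-' in V only — an autapomorphy, so it tells us nothing about relationships among taxa.
Most parsimonious ingroup topology: (P,((W,M),V)).
Changes per character on this tree: C1: 1; C2: 1; C3: 1; C4: 1; C5: 1.
Total = 5.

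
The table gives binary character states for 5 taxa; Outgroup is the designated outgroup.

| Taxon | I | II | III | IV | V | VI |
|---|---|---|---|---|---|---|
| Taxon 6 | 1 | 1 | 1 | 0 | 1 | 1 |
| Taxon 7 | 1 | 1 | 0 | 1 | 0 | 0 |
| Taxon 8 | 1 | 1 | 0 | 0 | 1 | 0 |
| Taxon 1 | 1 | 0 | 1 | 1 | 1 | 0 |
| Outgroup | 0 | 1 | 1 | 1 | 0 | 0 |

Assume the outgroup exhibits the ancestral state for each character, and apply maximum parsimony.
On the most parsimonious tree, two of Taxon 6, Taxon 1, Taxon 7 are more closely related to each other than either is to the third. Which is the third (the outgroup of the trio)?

Character polarity is set by the outgroup: the derived state is whichever differs from the outgroup's state, so for II, III, IV the derived state is '0', and for the remaining characters it is '1'.
I (derived state '1') is shared by all ingroup taxa — unites the whole ingroup.
II: derived state '0' in Taxon 1 only — an autapomorphy, so it tells us nothing about relationships among taxa.
III (state '0') occurs in Taxon 7 and Taxon 8 but conflicts with the nesting implied by the other characters — most parsimoniously interpreted as homoplasy.
IV (derived state '0') is shared by Taxon 6 and Taxon 8 — a synapomorphy uniting that clade.
V: derived state '1' in Taxon 1, Taxon 6, and Taxon 8 only — synapomorphy for {Taxon 1, Taxon 6, Taxon 8}.
VI (derived state '1') is unique to Taxon 6 (autapomorphy; uninformative for grouping).
Most parsimonious ingroup topology: (Taxon 7,((Taxon 6,Taxon 8),Taxon 1)).
Taxon 6 and Taxon 1 share a more recent common ancestor with each other than either does with Taxon 7, so Taxon 7 is the least closely related of the three.

Taxon 7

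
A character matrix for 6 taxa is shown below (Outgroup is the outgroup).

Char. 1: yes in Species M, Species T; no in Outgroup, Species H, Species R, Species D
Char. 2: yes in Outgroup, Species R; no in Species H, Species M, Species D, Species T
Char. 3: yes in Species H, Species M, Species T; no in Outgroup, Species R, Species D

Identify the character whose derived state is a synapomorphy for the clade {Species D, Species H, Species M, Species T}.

Character polarity is set by the outgroup: the derived state is whichever differs from the outgroup's state, so for Char. 2 the derived state is 'no', and for the remaining characters it is 'yes'.
Char. 1 (derived state 'yes') is shared by Species M and Species T — a synapomorphy uniting that clade.
Char. 2 (derived state 'no') is shared by Species D, Species H, Species M, and Species T — a synapomorphy uniting that clade.
Only Species H, Species M, and Species T show the derived state 'yes' for Char. 3, supporting them as a clade.
Most parsimonious ingroup topology: (((Species H,(Species M,Species T)),Species D),Species R).
The clade {Species D, Species H, Species M, Species T} is supported by Char. 2: its derived state 'no' occurs in exactly those taxa and in no other taxon (including the outgroup).

Char. 2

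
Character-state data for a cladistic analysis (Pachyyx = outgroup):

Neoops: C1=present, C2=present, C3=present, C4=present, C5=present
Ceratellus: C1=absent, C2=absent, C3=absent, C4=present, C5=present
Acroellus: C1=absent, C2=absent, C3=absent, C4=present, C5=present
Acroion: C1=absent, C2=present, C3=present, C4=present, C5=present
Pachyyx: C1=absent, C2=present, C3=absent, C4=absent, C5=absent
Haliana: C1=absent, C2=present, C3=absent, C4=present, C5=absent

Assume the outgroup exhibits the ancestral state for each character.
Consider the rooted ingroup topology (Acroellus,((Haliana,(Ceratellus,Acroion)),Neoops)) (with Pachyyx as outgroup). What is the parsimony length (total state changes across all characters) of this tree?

Map each character onto (Acroellus,((Haliana,(Ceratellus,Acroion)),Neoops)) (rooted by Pachyyx) and count the minimum state changes it requires (Fitch parsimony):
C1: 1; C2: 2; C3: 2; C4: 1; C5: 2.
Total tree length = 8.

8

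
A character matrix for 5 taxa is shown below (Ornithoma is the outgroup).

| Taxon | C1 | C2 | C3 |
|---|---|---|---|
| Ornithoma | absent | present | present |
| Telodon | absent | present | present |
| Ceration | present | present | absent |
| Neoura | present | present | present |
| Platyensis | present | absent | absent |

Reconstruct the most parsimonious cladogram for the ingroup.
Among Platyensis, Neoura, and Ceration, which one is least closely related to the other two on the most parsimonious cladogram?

Neoura

Character polarity is set by the outgroup: the derived state is whichever differs from the outgroup's state, so for C2, C3 the derived state is 'absent', and for the remaining characters it is 'present'.
Only Ceration, Neoura, and Platyensis show the derived state 'present' for C1, supporting them as a clade.
C2: derived state 'absent' in Platyensis only — an autapomorphy, so it tells us nothing about relationships among taxa.
C3: derived state 'absent' in Ceration and Platyensis only — synapomorphy for {Ceration, Platyensis}.
Most parsimonious ingroup topology: (Telodon,((Ceration,Platyensis),Neoura)).
Platyensis and Ceration share a more recent common ancestor with each other than either does with Neoura, so Neoura is the least closely related of the three.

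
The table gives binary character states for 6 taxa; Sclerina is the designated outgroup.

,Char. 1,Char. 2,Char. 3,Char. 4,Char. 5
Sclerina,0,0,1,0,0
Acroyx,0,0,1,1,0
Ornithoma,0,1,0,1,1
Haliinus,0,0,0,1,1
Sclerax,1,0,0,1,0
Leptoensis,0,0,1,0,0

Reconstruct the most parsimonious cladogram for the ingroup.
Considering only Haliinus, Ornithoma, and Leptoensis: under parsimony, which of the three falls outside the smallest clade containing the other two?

Character polarity is set by the outgroup: the derived state is whichever differs from the outgroup's state, so for Char. 3 the derived state is '0', and for the remaining characters it is '1'.
Char. 1: derived state '1' in Sclerax only — an autapomorphy, so it tells us nothing about relationships among taxa.
Char. 2 (derived state '1') is unique to Ornithoma (autapomorphy; uninformative for grouping).
Char. 3 (derived state '0') is shared by Haliinus, Ornithoma, and Sclerax — a synapomorphy uniting that clade.
Char. 4: derived state '1' in Acroyx, Haliinus, Ornithoma, and Sclerax only — synapomorphy for {Acroyx, Haliinus, Ornithoma, Sclerax}.
Char. 5: derived state '1' in Haliinus and Ornithoma only — synapomorphy for {Haliinus, Ornithoma}.
Most parsimonious ingroup topology: ((Acroyx,((Ornithoma,Haliinus),Sclerax)),Leptoensis).
Ornithoma and Haliinus share a more recent common ancestor with each other than either does with Leptoensis, so Leptoensis is the least closely related of the three.

Leptoensis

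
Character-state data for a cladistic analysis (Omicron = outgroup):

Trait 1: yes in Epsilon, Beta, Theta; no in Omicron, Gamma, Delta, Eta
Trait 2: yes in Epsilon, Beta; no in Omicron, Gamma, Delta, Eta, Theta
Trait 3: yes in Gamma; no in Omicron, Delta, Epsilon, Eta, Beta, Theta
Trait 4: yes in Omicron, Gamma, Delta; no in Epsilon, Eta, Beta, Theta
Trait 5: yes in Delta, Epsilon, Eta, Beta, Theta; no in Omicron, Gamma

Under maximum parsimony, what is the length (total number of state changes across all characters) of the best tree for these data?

5

Character polarity is set by the outgroup: the derived state is whichever differs from the outgroup's state, so for Trait 4 the derived state is 'no', and for the remaining characters it is 'yes'.
Trait 1 (derived state 'yes') is shared by Beta, Epsilon, and Theta — a synapomorphy uniting that clade.
Trait 2: derived state 'yes' in Beta and Epsilon only — synapomorphy for {Beta, Epsilon}.
Trait 3 (derived state 'yes') is unique to Gamma (autapomorphy; uninformative for grouping).
Trait 4 (derived state 'no') is shared by Beta, Epsilon, Eta, and Theta — a synapomorphy uniting that clade.
Trait 5 (derived state 'yes') is shared by Beta, Delta, Epsilon, Eta, and Theta — a synapomorphy uniting that clade.
Most parsimonious ingroup topology: (Gamma,(Delta,(((Epsilon,Beta),Theta),Eta))).
Changes per character on this tree: Trait 1: 1; Trait 2: 1; Trait 3: 1; Trait 4: 1; Trait 5: 1.
Total = 5.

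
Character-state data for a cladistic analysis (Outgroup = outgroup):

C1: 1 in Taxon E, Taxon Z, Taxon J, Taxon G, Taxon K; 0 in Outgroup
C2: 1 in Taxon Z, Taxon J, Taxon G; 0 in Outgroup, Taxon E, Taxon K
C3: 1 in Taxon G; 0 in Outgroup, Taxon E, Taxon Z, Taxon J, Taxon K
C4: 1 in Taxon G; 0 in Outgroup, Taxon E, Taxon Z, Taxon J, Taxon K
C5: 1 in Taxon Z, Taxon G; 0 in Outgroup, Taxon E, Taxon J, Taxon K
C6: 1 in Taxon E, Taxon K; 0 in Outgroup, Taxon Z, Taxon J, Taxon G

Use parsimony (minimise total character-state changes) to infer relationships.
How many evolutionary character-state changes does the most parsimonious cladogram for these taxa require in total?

The outgroup has state '0' for every character, so '1' is the derived state throughout.
All ingroup taxa share the derived state '1' for C1; it defines the ingroup but does not resolve relationships within it.
C2: derived state '1' in Taxon G, Taxon J, and Taxon Z only — synapomorphy for {Taxon G, Taxon J, Taxon Z}.
C3: derived state '1' in Taxon G only — an autapomorphy, so it tells us nothing about relationships among taxa.
C4 (derived state '1') is unique to Taxon G (autapomorphy; uninformative for grouping).
C5 (derived state '1') is shared by Taxon G and Taxon Z — a synapomorphy uniting that clade.
Only Taxon E and Taxon K show the derived state '1' for C6, supporting them as a clade.
Most parsimonious ingroup topology: ((Taxon E,Taxon K),((Taxon Z,Taxon G),Taxon J)).
Changes per character on this tree: C1: 1; C2: 1; C3: 1; C4: 1; C5: 1; C6: 1.
Total = 6.

6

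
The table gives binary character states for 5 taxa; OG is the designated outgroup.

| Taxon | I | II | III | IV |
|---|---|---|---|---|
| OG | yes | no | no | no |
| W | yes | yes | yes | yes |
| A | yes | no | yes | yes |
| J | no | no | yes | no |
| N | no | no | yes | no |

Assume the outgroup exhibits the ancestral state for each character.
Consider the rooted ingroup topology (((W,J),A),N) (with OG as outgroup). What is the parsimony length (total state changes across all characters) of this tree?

Map each character onto (((W,J),A),N) (rooted by OG) and count the minimum state changes it requires (Fitch parsimony):
I: 2; II: 1; III: 1; IV: 2.
Total tree length = 6.

6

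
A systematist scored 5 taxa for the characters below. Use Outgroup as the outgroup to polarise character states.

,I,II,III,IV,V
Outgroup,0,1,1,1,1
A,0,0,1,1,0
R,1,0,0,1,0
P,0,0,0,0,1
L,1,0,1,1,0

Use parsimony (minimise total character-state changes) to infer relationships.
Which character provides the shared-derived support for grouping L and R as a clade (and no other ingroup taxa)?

I

Character polarity is set by the outgroup: the derived state is whichever differs from the outgroup's state, so for II, III, IV, V the derived state is '0', and for the remaining characters it is '1'.
Only L and R show the derived state '1' for I, supporting them as a clade.
All ingroup taxa share the derived state '0' for II; it defines the ingroup but does not resolve relationships within it.
III groups P and R, which is incompatible with the clades supported by the remaining characters; treating it as convergent (homoplasy) costs fewer steps than any alternative tree.
IV: derived state '0' in P only — an autapomorphy, so it tells us nothing about relationships among taxa.
V (derived state '0') is shared by A, L, and R — a synapomorphy uniting that clade.
Most parsimonious ingroup topology: ((A,(R,L)),P).
The clade {L, R} is supported by I: its derived state '1' occurs in exactly those taxa and in no other taxon (including the outgroup).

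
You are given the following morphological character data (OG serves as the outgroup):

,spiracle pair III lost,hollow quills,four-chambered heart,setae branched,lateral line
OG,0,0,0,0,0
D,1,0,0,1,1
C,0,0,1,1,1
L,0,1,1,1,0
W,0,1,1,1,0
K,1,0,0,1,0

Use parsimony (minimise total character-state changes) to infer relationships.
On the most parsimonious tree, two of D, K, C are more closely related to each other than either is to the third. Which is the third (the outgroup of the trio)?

The outgroup has state '0' for every character, so '1' is the derived state throughout.
spiracle pair III lost (derived state '1') is shared by D and K — a synapomorphy uniting that clade.
Only L and W show the derived state '1' for hollow quills, supporting them as a clade.
four-chambered heart: derived state '1' in C, L, and W only — synapomorphy for {C, L, W}.
setae branched (derived state '1') is shared by all ingroup taxa — unites the whole ingroup.
lateral line groups C and D, which is incompatible with the clades supported by the remaining characters; treating it as convergent (homoplasy) costs fewer steps than any alternative tree.
Most parsimonious ingroup topology: ((D,K),(C,(L,W))).
D and K share a more recent common ancestor with each other than either does with C, so C is the least closely related of the three.

C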